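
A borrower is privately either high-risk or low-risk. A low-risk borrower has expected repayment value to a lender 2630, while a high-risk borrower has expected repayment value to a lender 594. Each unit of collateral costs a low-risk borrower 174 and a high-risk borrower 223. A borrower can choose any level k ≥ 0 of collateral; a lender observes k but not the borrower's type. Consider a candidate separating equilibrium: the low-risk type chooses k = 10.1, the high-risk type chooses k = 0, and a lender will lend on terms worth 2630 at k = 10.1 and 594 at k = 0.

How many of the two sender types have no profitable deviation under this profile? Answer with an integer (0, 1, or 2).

Low-risk type: signal → 2630 − 174 × 10.1 = 872.6; deviate to 0 → 594. IC holds (872.6 ≥ 594).
High-risk type: stay at 0 → 594; mimic → 2630 − 223 × 10.1 = 377.7. IC holds (594 ≥ 377.7).
2 of 2 constraints hold, so this is a separating equilibrium.

2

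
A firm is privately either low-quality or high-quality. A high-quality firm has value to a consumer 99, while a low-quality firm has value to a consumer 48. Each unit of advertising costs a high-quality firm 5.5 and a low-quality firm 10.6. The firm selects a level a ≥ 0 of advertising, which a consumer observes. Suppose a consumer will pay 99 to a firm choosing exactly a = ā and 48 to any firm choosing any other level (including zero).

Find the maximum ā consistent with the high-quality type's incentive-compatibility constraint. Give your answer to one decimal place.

9.3

Choosing ā yields the high-quality type 99 − 5.5·ā; choosing zero yields 48.
The high-quality type is indifferent at 99 − 5.5·ā = 48, i.e. ā = (99 − 48) / 5.5 ≈ 9.3.
For any ā above 9.3 the high-quality type would rather pool at zero, so separation collapses.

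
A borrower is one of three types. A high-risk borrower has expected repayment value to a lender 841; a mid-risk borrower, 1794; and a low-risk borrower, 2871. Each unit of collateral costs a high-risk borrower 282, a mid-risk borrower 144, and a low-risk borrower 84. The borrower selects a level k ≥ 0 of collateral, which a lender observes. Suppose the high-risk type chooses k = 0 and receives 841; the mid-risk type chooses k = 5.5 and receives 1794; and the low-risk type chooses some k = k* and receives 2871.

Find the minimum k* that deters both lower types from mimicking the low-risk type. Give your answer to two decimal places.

12.98

Mid-risk type (on-path payoff 1794 − 144×5.5 = 1002) won't mimic when 1002 ≥ 2871 − 144·k*, i.e. k* ≥ 12.98.
High-risk type (on-path payoff 841) won't mimic when 841 ≥ 2871 − 282·k*, i.e. k* ≥ 7.20.
Both must hold, so k* = max(7.20, 12.98) = 12.98. The mid-risk type's constraint binds.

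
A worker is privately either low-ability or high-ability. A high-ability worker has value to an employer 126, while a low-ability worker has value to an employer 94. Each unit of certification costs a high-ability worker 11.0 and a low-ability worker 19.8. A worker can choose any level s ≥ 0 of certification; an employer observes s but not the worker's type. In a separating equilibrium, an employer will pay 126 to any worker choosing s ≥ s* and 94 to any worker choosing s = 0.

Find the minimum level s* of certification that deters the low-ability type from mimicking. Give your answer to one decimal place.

1.6

A low-ability worker choosing s = 0 receives 94.
Imitating at s* instead would pay 126 at cost 19.8·s*, netting 126 − 19.8·s*.
Indifference: 94 = 126 − 19.8·s*, so s* = (126 − 94) / 19.8 ≈ 1.6.
This is the low-ability type's binding incentive-compatibility constraint; any s ≥ 1.6 sustains separation on that side.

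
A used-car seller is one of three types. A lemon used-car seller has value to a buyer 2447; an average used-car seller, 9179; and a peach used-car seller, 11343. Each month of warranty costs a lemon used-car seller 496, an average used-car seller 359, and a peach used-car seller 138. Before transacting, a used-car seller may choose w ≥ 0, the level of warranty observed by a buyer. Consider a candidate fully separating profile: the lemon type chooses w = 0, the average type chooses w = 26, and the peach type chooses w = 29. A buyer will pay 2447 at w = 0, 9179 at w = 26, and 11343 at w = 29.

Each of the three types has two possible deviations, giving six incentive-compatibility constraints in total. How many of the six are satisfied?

4

Lemon (own payoff 2447): to w=26 gives 9179 − 496×26 = -3717 → no gain ✓; to w=29 gives 11343 − 496×29 = -3041 → no gain ✓.
Average (own payoff 9179 − 359×26 = -155): to w=0 gives 2447 → profitable ✗; to w=29 gives 11343 − 359×29 = 932 → profitable ✗.
Peach (own payoff 11343 − 138×29 = 7341): to w=0 gives 2447 → no gain ✓; to w=26 gives 9179 − 138×26 = 5591 → no gain ✓.
4 of the 6 constraints hold; not an equilibrium.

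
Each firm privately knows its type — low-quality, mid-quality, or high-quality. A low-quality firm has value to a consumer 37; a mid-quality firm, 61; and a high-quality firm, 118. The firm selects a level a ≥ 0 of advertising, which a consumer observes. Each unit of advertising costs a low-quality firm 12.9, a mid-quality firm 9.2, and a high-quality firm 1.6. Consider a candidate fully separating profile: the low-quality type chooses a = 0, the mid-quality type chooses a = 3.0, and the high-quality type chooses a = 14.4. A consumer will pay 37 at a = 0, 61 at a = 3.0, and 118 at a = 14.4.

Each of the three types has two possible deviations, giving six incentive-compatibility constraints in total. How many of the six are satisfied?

High-quality (own payoff 118 − 1.6×14.4 = 94.96): to a=0 gives 37 → no gain ✓; to a=3.0 gives 61 − 1.6×3.0 = 56.2 → no gain ✓.
Mid-quality (own payoff 61 − 9.2×3.0 = 33.4): to a=0 gives 37 → profitable ✗; to a=14.4 gives 118 − 9.2×14.4 = -14.48 → no gain ✓.
Low-quality (own payoff 37): to a=3.0 gives 61 − 12.9×3.0 = 22.3 → no gain ✓; to a=14.4 gives 118 − 12.9×14.4 = -67.76 → no gain ✓.
5 of the 6 constraints hold; not an equilibrium.

5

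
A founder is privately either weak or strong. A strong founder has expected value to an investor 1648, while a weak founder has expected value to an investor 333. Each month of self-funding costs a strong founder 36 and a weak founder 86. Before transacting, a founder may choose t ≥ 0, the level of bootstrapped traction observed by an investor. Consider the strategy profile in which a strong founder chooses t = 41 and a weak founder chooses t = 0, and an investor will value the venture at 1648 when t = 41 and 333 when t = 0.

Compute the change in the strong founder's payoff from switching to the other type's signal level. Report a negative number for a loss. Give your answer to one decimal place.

Playing t = 41 the strong founder receives 1648 − 36 × 41 = 172.
Deviating to t = 0 yields 333 instead.
Gain from deviating: 333 − 172 = 161.0.
The gain is positive, so the strong type's incentive-compatibility constraint is violated — this profile is not a separating equilibrium.

161.0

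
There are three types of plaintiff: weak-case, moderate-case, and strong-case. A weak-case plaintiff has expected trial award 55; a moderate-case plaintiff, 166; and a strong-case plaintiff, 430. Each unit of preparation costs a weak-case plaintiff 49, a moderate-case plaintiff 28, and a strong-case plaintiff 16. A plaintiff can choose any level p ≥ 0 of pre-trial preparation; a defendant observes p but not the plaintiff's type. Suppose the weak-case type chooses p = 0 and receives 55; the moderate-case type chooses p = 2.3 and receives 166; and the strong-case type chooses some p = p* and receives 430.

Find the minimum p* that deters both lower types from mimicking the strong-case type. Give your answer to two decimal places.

11.73

Weak-case type (on-path payoff 55) won't mimic when 55 ≥ 430 − 49·p*, i.e. p* ≥ 7.65.
Moderate-case type (on-path payoff 166 − 28×2.3 = 101.6) won't mimic when 101.6 ≥ 430 − 28·p*, i.e. p* ≥ 11.73.
Both must hold, so p* = max(7.65, 11.73) = 11.73. The moderate-case type's constraint binds.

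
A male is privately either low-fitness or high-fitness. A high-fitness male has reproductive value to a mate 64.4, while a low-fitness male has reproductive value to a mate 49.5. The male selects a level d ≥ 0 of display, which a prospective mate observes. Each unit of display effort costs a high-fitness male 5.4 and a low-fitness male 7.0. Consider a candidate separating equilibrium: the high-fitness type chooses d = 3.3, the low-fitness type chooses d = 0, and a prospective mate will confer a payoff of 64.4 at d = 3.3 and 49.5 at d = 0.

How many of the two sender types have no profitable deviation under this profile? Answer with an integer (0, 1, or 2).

Low-fitness type: stay at 0 → 49.5; mimic → 64.4 − 7.0 × 3.3 = 41.3. IC holds (49.5 ≥ 41.3).
High-fitness type: signal → 64.4 − 5.4 × 3.3 = 46.58; deviate to 0 → 49.5. IC fails (46.58 < 49.5).
1 of 2 constraints hold, so this profile is not an equilibrium.

1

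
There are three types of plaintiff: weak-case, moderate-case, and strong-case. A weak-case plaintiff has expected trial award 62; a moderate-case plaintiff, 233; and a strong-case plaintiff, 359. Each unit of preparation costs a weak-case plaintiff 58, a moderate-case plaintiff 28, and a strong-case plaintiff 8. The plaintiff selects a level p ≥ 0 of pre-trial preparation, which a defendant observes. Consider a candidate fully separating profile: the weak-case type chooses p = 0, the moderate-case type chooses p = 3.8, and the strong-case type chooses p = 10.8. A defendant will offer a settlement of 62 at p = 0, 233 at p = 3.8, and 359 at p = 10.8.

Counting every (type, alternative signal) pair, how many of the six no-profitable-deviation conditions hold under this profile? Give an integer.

6

Strong-case (own payoff 359 − 8×10.8 = 272.6): to p=0 gives 62 → no gain ✓; to p=3.8 gives 233 − 8×3.8 = 202.6 → no gain ✓.
Moderate-case (own payoff 233 − 28×3.8 = 126.6): to p=0 gives 62 → no gain ✓; to p=10.8 gives 359 − 28×10.8 = 56.6 → no gain ✓.
Weak-case (own payoff 62): to p=3.8 gives 233 − 58×3.8 = 12.6 → no gain ✓; to p=10.8 gives 359 − 58×10.8 = -267.4 → no gain ✓.
6 of the 6 constraints hold; this profile is a separating equilibrium.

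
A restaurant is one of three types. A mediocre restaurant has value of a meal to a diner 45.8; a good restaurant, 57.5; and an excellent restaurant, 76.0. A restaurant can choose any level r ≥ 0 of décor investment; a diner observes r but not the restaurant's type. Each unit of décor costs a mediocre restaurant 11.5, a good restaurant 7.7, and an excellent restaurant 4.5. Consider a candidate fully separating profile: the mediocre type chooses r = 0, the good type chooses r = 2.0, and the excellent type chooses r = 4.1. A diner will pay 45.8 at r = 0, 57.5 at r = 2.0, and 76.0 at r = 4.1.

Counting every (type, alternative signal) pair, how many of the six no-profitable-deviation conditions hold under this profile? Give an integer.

Mediocre (own payoff 45.8): to r=2.0 gives 57.5 − 11.5×2.0 = 34.5 → no gain ✓; to r=4.1 gives 76.0 − 11.5×4.1 = 28.85 → no gain ✓.
Excellent (own payoff 76.0 − 4.5×4.1 = 57.55): to r=0 gives 45.8 → no gain ✓; to r=2.0 gives 57.5 − 4.5×2.0 = 48.5 → no gain ✓.
Good (own payoff 57.5 − 7.7×2.0 = 42.1): to r=0 gives 45.8 → profitable ✗; to r=4.1 gives 76.0 − 7.7×4.1 = 44.43 → profitable ✗.
4 of the 6 constraints hold; not an equilibrium.

4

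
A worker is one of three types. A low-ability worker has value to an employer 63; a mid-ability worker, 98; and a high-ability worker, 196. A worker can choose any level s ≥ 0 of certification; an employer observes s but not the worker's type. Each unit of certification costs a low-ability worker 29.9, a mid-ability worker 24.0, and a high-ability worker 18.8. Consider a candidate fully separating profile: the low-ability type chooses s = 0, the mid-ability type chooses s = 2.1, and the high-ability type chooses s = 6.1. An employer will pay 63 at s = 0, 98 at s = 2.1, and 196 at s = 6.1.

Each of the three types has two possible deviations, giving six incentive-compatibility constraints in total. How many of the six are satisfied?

4

Mid-ability (own payoff 98 − 24.0×2.1 = 47.6): to s=0 gives 63 → profitable ✗; to s=6.1 gives 196 − 24.0×6.1 = 49.6 → profitable ✗.
High-ability (own payoff 196 − 18.8×6.1 = 81.32): to s=0 gives 63 → no gain ✓; to s=2.1 gives 98 − 18.8×2.1 = 58.52 → no gain ✓.
Low-ability (own payoff 63): to s=2.1 gives 98 − 29.9×2.1 = 35.21 → no gain ✓; to s=6.1 gives 196 − 29.9×6.1 = 13.61 → no gain ✓.
4 of the 6 constraints hold; not an equilibrium.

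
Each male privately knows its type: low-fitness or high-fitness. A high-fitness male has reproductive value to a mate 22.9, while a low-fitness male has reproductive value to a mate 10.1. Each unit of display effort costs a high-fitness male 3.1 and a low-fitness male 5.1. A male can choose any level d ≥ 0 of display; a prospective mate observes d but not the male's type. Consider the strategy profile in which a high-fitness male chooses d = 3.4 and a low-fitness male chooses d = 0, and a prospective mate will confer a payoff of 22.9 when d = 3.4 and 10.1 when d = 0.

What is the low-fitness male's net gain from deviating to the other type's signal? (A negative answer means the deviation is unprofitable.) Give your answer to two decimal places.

-4.54

Playing d = 0 the low-fitness male receives 10.1.
Deviating to d = 3.4 brings payment 22.9 at cost 5.1 × 3.4 = 17.34, netting 5.56.
Gain from deviating: 5.56 − 10.1 = -4.54.
The gain is negative, so the low-fitness type's incentive-compatibility constraint is satisfied.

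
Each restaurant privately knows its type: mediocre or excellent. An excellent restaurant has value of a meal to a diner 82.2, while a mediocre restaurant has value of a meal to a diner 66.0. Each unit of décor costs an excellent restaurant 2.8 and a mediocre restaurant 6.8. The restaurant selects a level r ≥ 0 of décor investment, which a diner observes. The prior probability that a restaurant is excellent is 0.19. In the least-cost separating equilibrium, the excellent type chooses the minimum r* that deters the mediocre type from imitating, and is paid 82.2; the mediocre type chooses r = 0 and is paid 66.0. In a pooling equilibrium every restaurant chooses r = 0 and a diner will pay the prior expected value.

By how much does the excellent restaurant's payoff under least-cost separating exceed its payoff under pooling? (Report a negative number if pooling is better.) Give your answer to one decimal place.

Least-cost separating signal: r* solves 66.0 = 82.2 − 6.8·r*, so r* = (82.2 − 66.0)/6.8 ≈ 2.3824.
Excellent type's separating payoff: 82.2 − 2.8 × r* = 82.2 − 2.8 × (82.2 − 66.0)/6.8 = 82.2 − 45.36/6.8 ≈ 75.529.
Pooling payoff: 0.19 × 82.2 + 0.81 × 66.0 = 69.078.
Difference: 75.529 − 69.078 = 6.451, i.e. 6.5 to one decimal place.
The excellent type prefers to separate.

6.5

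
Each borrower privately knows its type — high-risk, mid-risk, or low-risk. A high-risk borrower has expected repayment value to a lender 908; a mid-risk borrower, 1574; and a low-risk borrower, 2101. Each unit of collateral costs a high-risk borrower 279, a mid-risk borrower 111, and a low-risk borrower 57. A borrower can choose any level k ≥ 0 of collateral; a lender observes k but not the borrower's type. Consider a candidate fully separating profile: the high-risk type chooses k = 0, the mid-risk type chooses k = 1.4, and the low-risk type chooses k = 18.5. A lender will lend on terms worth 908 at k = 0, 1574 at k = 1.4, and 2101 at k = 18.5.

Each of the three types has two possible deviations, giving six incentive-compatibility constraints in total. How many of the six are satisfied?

High-risk (own payoff 908): to k=1.4 gives 1574 − 279×1.4 = 1183.4 → profitable ✗; to k=18.5 gives 2101 − 279×18.5 = -3060.5 → no gain ✓.
Low-risk (own payoff 2101 − 57×18.5 = 1046.5): to k=0 gives 908 → no gain ✓; to k=1.4 gives 1574 − 57×1.4 = 1494.2 → profitable ✗.
Mid-risk (own payoff 1574 − 111×1.4 = 1418.6): to k=0 gives 908 → no gain ✓; to k=18.5 gives 2101 − 111×18.5 = 47.5 → no gain ✓.
4 of the 6 constraints hold; not an equilibrium.

4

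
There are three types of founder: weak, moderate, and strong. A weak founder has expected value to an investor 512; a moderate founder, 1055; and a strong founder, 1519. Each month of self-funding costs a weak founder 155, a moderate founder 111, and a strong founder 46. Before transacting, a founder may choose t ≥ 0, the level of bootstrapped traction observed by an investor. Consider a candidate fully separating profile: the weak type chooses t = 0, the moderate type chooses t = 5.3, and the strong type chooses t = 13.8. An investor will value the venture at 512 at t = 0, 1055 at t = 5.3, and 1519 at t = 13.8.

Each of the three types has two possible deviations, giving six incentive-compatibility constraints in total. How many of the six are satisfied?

Strong (own payoff 1519 − 46×13.8 = 884.2): to t=0 gives 512 → no gain ✓; to t=5.3 gives 1055 − 46×5.3 = 811.2 → no gain ✓.
Moderate (own payoff 1055 − 111×5.3 = 466.7): to t=0 gives 512 → profitable ✗; to t=13.8 gives 1519 − 111×13.8 = -12.8 → no gain ✓.
Weak (own payoff 512): to t=5.3 gives 1055 − 155×5.3 = 233.5 → no gain ✓; to t=13.8 gives 1519 − 155×13.8 = -620 → no gain ✓.
5 of the 6 constraints hold; not an equilibrium.

5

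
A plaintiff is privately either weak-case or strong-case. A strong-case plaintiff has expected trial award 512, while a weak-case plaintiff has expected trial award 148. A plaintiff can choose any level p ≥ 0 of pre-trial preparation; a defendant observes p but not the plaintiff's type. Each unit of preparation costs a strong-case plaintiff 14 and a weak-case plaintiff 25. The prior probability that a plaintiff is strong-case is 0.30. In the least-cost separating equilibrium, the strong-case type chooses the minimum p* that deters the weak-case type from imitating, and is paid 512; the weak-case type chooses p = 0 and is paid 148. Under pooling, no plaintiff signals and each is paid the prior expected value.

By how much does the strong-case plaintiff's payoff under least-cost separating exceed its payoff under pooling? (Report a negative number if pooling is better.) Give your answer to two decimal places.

50.96

Least-cost separating signal: p* solves 148 = 512 − 25·p*, so p* = (512 − 148)/25 = 14.56.
Strong-case type's separating payoff: 512 − 14 × p* = 512 − 14 × (512 − 148)/25 = 512 − 5096/25 = 308.16.
Pooling payoff: 0.30 × 512 + 0.70 × 148 = 257.2.
Difference: 308.16 − 257.2 = 50.96.
The strong-case type prefers to separate.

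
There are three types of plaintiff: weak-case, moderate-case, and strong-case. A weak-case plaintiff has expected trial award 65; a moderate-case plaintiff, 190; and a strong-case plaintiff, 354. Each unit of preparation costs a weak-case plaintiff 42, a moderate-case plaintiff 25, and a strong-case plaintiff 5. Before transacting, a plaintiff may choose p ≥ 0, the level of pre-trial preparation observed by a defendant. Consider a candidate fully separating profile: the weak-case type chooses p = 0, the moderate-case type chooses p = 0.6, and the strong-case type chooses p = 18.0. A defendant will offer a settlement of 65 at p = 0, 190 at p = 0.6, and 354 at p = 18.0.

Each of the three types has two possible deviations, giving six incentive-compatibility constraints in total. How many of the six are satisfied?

Strong-case (own payoff 354 − 5×18.0 = 264): to p=0 gives 65 → no gain ✓; to p=0.6 gives 190 − 5×0.6 = 187 → no gain ✓.
Weak-case (own payoff 65): to p=0.6 gives 190 − 42×0.6 = 164.8 → profitable ✗; to p=18.0 gives 354 − 42×18.0 = -402 → no gain ✓.
Moderate-case (own payoff 190 − 25×0.6 = 175): to p=0 gives 65 → no gain ✓; to p=18.0 gives 354 − 25×18.0 = -96 → no gain ✓.
5 of the 6 constraints hold; not an equilibrium.

5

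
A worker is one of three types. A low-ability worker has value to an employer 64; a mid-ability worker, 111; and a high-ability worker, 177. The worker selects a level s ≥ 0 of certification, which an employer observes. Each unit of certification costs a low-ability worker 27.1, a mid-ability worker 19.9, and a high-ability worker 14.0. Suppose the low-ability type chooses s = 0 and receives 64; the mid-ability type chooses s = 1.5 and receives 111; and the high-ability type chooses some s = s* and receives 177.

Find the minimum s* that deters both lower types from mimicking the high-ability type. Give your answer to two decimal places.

4.82

Mid-ability type (on-path payoff 111 − 19.9×1.5 = 81.15) won't mimic when 81.15 ≥ 177 − 19.9·s*, i.e. s* ≥ 4.82.
Low-ability type (on-path payoff 64) won't mimic when 64 ≥ 177 − 27.1·s*, i.e. s* ≥ 4.17.
Both must hold, so s* = max(4.17, 4.82) = 4.82. The mid-ability type's constraint binds.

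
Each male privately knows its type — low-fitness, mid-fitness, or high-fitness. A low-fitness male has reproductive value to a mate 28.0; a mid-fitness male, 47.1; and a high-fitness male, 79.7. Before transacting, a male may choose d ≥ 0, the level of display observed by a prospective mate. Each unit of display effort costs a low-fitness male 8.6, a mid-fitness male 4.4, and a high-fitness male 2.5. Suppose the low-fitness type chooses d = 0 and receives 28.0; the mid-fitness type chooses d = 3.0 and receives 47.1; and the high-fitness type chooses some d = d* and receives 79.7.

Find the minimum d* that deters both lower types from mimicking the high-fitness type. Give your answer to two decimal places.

10.41

Low-fitness type (on-path payoff 28.0) won't mimic when 28.0 ≥ 79.7 − 8.6·d*, i.e. d* ≥ 6.01.
Mid-fitness type (on-path payoff 47.1 − 4.4×3.0 = 33.9) won't mimic when 33.9 ≥ 79.7 − 4.4·d*, i.e. d* ≥ 10.41.
Both must hold, so d* = max(6.01, 10.41) = 10.41. The mid-fitness type's constraint binds.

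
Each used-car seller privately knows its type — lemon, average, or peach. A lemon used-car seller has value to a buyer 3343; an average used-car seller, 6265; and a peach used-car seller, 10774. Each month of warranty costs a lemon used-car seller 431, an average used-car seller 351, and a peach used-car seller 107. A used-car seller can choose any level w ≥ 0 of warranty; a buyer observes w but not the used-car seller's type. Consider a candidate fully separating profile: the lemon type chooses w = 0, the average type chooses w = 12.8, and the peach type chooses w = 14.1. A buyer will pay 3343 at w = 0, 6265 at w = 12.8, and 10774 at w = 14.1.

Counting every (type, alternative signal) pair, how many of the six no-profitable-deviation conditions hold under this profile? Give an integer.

Average (own payoff 6265 − 351×12.8 = 1772.2): to w=0 gives 3343 → profitable ✗; to w=14.1 gives 10774 − 351×14.1 = 5824.9 → profitable ✗.
Peach (own payoff 10774 − 107×14.1 = 9265.3): to w=0 gives 3343 → no gain ✓; to w=12.8 gives 6265 − 107×12.8 = 4895.4 → no gain ✓.
Lemon (own payoff 3343): to w=12.8 gives 6265 − 431×12.8 = 748.2 → no gain ✓; to w=14.1 gives 10774 − 431×14.1 = 4696.9 → profitable ✗.
3 of the 6 constraints hold; not an equilibrium.

3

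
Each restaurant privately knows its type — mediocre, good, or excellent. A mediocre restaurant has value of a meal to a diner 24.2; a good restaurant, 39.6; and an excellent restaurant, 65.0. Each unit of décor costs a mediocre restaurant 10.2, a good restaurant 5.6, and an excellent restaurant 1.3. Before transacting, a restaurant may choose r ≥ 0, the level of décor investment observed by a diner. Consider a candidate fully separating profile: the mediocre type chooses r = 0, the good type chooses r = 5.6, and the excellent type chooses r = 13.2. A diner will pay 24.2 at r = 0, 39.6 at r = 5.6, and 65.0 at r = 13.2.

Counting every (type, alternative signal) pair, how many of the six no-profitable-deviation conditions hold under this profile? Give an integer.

5

Good (own payoff 39.6 − 5.6×5.6 = 8.24): to r=0 gives 24.2 → profitable ✗; to r=13.2 gives 65.0 − 5.6×13.2 = -8.92 → no gain ✓.
Mediocre (own payoff 24.2): to r=5.6 gives 39.6 − 10.2×5.6 = -17.52 → no gain ✓; to r=13.2 gives 65.0 − 10.2×13.2 = -69.64 → no gain ✓.
Excellent (own payoff 65.0 − 1.3×13.2 = 47.84): to r=0 gives 24.2 → no gain ✓; to r=5.6 gives 39.6 − 1.3×5.6 = 32.32 → no gain ✓.
5 of the 6 constraints hold; not an equilibrium.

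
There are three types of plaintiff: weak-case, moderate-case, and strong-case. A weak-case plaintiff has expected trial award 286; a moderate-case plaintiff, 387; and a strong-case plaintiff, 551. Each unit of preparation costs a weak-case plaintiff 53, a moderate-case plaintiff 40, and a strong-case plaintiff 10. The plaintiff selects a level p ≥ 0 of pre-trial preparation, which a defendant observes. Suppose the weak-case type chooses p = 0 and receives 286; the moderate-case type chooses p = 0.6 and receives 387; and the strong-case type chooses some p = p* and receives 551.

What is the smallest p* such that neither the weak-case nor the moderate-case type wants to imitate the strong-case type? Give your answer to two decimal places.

Weak-case type (on-path payoff 286) won't mimic when 286 ≥ 551 − 53·p*, i.e. p* ≥ 5.00.
Moderate-case type (on-path payoff 387 − 40×0.6 = 363) won't mimic when 363 ≥ 551 − 40·p*, i.e. p* ≥ 4.70.
Both must hold, so p* = max(5.00, 4.70) = 5.00. The weak-case type's constraint binds.

5.00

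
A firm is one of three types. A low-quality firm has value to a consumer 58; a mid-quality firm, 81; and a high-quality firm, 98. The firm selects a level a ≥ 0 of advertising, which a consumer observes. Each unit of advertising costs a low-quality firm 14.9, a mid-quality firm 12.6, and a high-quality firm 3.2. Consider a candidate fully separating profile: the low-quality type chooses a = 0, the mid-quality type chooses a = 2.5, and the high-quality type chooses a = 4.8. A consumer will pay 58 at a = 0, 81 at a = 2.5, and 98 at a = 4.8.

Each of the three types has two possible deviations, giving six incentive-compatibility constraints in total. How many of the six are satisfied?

High-quality (own payoff 98 − 3.2×4.8 = 82.64): to a=0 gives 58 → no gain ✓; to a=2.5 gives 81 − 3.2×2.5 = 73 → no gain ✓.
Low-quality (own payoff 58): to a=2.5 gives 81 − 14.9×2.5 = 43.75 → no gain ✓; to a=4.8 gives 98 − 14.9×4.8 = 26.48 → no gain ✓.
Mid-quality (own payoff 81 − 12.6×2.5 = 49.5): to a=0 gives 58 → profitable ✗; to a=4.8 gives 98 − 12.6×4.8 = 37.52 → no gain ✓.
5 of the 6 constraints hold; not an equilibrium.

5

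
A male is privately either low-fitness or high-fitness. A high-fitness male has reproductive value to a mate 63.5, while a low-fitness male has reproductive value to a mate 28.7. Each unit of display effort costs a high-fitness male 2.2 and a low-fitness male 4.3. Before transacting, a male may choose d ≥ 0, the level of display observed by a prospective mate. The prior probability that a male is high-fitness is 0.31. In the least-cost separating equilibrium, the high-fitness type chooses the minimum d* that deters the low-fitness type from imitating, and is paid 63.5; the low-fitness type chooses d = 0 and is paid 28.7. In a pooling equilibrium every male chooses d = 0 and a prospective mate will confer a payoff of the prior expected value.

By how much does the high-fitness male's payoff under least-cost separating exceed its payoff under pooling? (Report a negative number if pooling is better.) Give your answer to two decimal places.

6.21

Least-cost separating signal: d* solves 28.7 = 63.5 − 4.3·d*, so d* = (63.5 − 28.7)/4.3 ≈ 8.0930.
High-fitness type's separating payoff: 63.5 − 2.2 × d* = 63.5 − 2.2 × (63.5 − 28.7)/4.3 = 63.5 − 76.56/4.3 ≈ 45.6953.
Pooling payoff: 0.31 × 63.5 + 0.69 × 28.7 = 39.488.
Difference: 45.6953 − 39.488 = 6.2073, i.e. 6.21 to two decimal places.
The high-fitness type prefers to separate.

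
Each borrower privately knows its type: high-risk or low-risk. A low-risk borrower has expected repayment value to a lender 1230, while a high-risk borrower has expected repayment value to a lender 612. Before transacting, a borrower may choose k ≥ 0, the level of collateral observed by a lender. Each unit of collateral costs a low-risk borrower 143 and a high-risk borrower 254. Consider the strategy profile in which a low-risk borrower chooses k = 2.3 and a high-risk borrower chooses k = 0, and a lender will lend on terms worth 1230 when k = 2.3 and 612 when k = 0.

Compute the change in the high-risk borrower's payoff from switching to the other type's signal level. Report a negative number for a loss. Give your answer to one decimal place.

33.8

Playing k = 0 the high-risk borrower receives 612.
Deviating to k = 2.3 brings payment 1230 at cost 254 × 2.3 = 584.2, netting 645.8.
Gain from deviating: 645.8 − 612 = 33.8.
The gain is positive, so the high-risk type's incentive-compatibility constraint is violated — this profile is not a separating equilibrium.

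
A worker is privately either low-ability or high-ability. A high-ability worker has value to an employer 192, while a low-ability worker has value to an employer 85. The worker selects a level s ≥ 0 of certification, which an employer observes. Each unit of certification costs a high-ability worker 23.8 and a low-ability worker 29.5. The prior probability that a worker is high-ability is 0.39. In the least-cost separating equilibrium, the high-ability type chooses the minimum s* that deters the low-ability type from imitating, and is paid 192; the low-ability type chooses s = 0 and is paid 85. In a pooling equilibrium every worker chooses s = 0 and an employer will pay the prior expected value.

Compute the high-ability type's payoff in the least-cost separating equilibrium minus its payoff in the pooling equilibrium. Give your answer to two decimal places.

Least-cost separating signal: s* solves 85 = 192 − 29.5·s*, so s* = (192 − 85)/29.5 ≈ 3.6271.
High-ability type's separating payoff: 192 − 23.8 × s* = 192 − 23.8 × (192 − 85)/29.5 = 192 − 2546.6/29.5 ≈ 105.6746.
Pooling payoff: 0.39 × 192 + 0.61 × 85 = 126.73.
Difference: 105.6746 − 126.73 = -21.0554, i.e. -21.06 to two decimal places.
The high-ability type would prefer the pooling outcome.

-21.06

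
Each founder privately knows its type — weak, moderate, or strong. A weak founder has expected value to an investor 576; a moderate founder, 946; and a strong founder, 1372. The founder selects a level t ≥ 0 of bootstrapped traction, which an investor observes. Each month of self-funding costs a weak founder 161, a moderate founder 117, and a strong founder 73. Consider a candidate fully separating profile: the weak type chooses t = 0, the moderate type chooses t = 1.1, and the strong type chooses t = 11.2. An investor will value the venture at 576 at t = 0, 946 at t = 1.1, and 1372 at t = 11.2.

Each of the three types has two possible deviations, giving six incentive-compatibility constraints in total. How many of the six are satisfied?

Moderate (own payoff 946 − 117×1.1 = 817.3): to t=0 gives 576 → no gain ✓; to t=11.2 gives 1372 − 117×11.2 = 61.6 → no gain ✓.
Weak (own payoff 576): to t=1.1 gives 946 − 161×1.1 = 768.9 → profitable ✗; to t=11.2 gives 1372 − 161×11.2 = -431.2 → no gain ✓.
Strong (own payoff 1372 − 73×11.2 = 554.4): to t=0 gives 576 → profitable ✗; to t=1.1 gives 946 − 73×1.1 = 865.7 → profitable ✗.
3 of the 6 constraints hold; not an equilibrium.

3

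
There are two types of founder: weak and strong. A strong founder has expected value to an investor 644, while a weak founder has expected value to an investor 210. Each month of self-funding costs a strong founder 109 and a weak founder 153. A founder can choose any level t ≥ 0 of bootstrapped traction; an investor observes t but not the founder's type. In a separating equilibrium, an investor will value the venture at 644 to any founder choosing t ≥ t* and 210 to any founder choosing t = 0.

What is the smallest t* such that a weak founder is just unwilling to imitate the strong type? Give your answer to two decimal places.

2.84

A weak founder choosing t = 0 receives 210.
Imitating at t* instead would pay 644 at cost 153·t*, netting 644 − 153·t*.
Indifference: 210 = 644 − 153·t*, so t* = (644 − 210) / 153 ≈ 2.84.
At t* the weak type's incentive constraint just binds; the strong type strictly prefers t* since its per-unit cost is lower.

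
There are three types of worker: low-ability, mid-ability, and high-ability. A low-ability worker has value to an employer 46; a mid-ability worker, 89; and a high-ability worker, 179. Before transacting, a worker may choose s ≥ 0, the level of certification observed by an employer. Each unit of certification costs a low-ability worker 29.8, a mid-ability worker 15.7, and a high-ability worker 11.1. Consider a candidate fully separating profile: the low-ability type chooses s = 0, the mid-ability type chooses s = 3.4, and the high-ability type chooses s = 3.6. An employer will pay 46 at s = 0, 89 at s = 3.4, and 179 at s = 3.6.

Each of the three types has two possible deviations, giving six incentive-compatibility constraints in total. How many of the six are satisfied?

Low-ability (own payoff 46): to s=3.4 gives 89 − 29.8×3.4 = -12.32 → no gain ✓; to s=3.6 gives 179 − 29.8×3.6 = 71.72 → profitable ✗.
High-ability (own payoff 179 − 11.1×3.6 = 139.04): to s=0 gives 46 → no gain ✓; to s=3.4 gives 89 − 11.1×3.4 = 51.26 → no gain ✓.
Mid-ability (own payoff 89 − 15.7×3.4 = 35.62): to s=0 gives 46 → profitable ✗; to s=3.6 gives 179 − 15.7×3.6 = 122.48 → profitable ✗.
3 of the 6 constraints hold; not an equilibrium.

3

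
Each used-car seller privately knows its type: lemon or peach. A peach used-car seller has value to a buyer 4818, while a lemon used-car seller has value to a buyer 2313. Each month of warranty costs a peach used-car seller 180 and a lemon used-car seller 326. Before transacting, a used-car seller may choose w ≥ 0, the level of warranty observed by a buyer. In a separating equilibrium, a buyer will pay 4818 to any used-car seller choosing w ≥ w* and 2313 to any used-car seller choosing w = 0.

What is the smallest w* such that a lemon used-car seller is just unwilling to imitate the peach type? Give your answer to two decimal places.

7.68

A lemon used-car seller choosing w = 0 receives 2313.
Imitating at w* instead would pay 4818 at cost 326·w*, netting 4818 − 326·w*.
Indifference: 2313 = 4818 − 326·w*, so w* = (4818 − 2313) / 326 ≈ 7.68.
At w* the lemon type's incentive constraint just binds; the peach type strictly prefers w* since its per-unit cost is lower.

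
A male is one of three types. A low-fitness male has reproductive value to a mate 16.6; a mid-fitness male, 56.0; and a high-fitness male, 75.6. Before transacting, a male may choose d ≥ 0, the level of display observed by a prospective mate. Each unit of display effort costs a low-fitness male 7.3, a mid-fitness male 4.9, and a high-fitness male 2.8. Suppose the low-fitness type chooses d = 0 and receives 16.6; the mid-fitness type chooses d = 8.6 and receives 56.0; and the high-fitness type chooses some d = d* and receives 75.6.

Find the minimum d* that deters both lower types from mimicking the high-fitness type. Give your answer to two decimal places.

12.60

Mid-fitness type (on-path payoff 56.0 − 4.9×8.6 = 13.86) won't mimic when 13.86 ≥ 75.6 − 4.9·d*, i.e. d* ≥ 12.60.
Low-fitness type (on-path payoff 16.6) won't mimic when 16.6 ≥ 75.6 − 7.3·d*, i.e. d* ≥ 8.08.
Both must hold, so d* = max(8.08, 12.60) = 12.60. The mid-fitness type's constraint binds.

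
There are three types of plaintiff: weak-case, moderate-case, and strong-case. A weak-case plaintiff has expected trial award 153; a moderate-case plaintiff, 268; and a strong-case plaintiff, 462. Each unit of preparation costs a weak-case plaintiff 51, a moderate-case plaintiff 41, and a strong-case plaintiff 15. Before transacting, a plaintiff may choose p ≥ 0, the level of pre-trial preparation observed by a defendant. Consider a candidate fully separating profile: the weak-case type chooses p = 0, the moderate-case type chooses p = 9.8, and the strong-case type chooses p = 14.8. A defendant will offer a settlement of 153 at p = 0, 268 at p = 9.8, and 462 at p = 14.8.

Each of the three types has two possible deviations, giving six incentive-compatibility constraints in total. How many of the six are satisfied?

Strong-case (own payoff 462 − 15×14.8 = 240): to p=0 gives 153 → no gain ✓; to p=9.8 gives 268 − 15×9.8 = 121 → no gain ✓.
Weak-case (own payoff 153): to p=9.8 gives 268 − 51×9.8 = -231.8 → no gain ✓; to p=14.8 gives 462 − 51×14.8 = -292.8 → no gain ✓.
Moderate-case (own payoff 268 − 41×9.8 = -133.8): to p=0 gives 153 → profitable ✗; to p=14.8 gives 462 − 41×14.8 = -144.8 → no gain ✓.
5 of the 6 constraints hold; not an equilibrium.

5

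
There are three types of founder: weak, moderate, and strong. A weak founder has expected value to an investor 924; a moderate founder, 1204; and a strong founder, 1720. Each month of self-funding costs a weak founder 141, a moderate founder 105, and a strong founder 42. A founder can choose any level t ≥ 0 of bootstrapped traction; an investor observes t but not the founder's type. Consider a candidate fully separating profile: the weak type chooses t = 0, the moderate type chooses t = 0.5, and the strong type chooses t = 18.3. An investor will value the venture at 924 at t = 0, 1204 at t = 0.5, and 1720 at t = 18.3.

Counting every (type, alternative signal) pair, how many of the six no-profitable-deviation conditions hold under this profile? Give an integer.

Weak (own payoff 924): to t=0.5 gives 1204 − 141×0.5 = 1133.5 → profitable ✗; to t=18.3 gives 1720 − 141×18.3 = -860.3 → no gain ✓.
Moderate (own payoff 1204 − 105×0.5 = 1151.5): to t=0 gives 924 → no gain ✓; to t=18.3 gives 1720 − 105×18.3 = -201.5 → no gain ✓.
Strong (own payoff 1720 − 42×18.3 = 951.4): to t=0 gives 924 → no gain ✓; to t=0.5 gives 1204 − 42×0.5 = 1183 → profitable ✗.
4 of the 6 constraints hold; not an equilibrium.

4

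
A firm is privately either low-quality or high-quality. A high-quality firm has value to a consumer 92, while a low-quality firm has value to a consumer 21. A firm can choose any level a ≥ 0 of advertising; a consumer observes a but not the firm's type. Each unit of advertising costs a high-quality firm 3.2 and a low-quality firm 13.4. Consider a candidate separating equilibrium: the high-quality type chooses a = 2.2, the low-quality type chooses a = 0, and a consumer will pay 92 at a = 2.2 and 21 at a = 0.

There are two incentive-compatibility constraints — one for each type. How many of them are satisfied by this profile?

1

Low-quality type: stay at 0 → 21; mimic → 92 − 13.4 × 2.2 = 62.52. IC fails (21 < 62.52).
High-quality type: signal → 92 − 3.2 × 2.2 = 84.96; deviate to 0 → 21. IC holds (84.96 ≥ 21).
1 of 2 constraints hold, so this profile is not an equilibrium.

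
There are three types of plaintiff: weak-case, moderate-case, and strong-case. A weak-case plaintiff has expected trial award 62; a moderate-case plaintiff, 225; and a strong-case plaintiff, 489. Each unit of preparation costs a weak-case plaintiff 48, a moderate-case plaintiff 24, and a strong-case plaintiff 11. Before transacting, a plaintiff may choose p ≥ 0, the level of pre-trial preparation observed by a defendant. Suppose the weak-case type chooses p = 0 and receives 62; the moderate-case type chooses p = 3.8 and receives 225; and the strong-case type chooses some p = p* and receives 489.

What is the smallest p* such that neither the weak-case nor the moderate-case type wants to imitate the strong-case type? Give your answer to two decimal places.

14.80

Weak-case type (on-path payoff 62) won't mimic when 62 ≥ 489 − 48·p*, i.e. p* ≥ 8.90.
Moderate-case type (on-path payoff 225 − 24×3.8 = 133.8) won't mimic when 133.8 ≥ 489 − 24·p*, i.e. p* ≥ 14.80.
Both must hold, so p* = max(8.90, 14.80) = 14.80. The moderate-case type's constraint binds.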